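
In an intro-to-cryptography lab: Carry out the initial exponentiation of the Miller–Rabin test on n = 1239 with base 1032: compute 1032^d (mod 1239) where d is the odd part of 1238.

45

n − 1 = 1238 = 2^1 · 619, so s = 1 and d = 619.
Repeated squaring mod 1239: 1032^1 ≡ 1032, 1032^2 ≡ 723, 1032^4 ≡ 1110, 1032^8 ≡ 534, 1032^16 ≡ 186, 1032^32 ≡ 1143, 1032^64 ≡ 543, 1032^128 ≡ 1206, 1032^256 ≡ 1089, 1032^512 ≡ 198.
619 = 512 + 64 + 32 + 8 + 2 + 1, so 1032^619 ≡ 198·543·1143·534·723·1032 ≡ 45 (mod 1239).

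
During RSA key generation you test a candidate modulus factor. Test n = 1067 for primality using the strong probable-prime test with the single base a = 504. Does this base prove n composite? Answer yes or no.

n − 1 = 1066 = 2^1 · 533, so s = 1 and d = 533.
Repeated squaring mod 1067: 504^1 ≡ 504, 504^2 ≡ 70, 504^4 ≡ 632, 504^8 ≡ 366, 504^16 ≡ 581, 504^32 ≡ 389, 504^64 ≡ 874, 504^128 ≡ 971, 504^256 ≡ 680, 504^512 ≡ 389.
533 = 512 + 16 + 4 + 1, so 504^533 ≡ 389·581·632·504 ≡ 311 (mod 1067).
x_0 = 504^533 mod 1067 = 311.
x_0 ∉ {1, 1066} and s = 1, so 504 is a Miller–Rabin witness and 1067 is composite.

yes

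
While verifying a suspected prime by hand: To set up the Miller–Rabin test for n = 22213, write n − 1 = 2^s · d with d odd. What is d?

Halving: 22212 → 11106 → 5553; 5553 is odd.
So 22212 = 2^2 · 5553.

5553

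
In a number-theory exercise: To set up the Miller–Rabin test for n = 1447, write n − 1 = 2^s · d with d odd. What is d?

723

Halving: 1446 → 723; 723 is odd.
So 1446 = 2^1 · 723.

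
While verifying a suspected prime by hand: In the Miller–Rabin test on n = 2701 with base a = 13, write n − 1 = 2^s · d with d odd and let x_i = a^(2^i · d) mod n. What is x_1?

2071

n − 1 = 2700 = 2^2 · 675, so s = 2 and d = 675.
x_0 = 13^675 mod 2701 = 1178.
x_1 = 1178^2 mod 2701 = 2071.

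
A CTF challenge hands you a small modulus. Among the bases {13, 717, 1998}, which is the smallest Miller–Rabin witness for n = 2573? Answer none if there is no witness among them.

n − 1 = 2572 = 2^2 · 643, so s = 2 and d = 643.
Base 13: x_0 = 13^643 mod 2573 = 321. x_0 is neither 1 nor 2572, so continue squaring. x_1 = 321^2 mod 2573 = 121. Reached i = s−1 = 1 without hitting −1: 13 is a Miller–Rabin witness and 2573 is composite.
Base 717: x_0 = 717^643 mod 2573 = 2544. x_0 is neither 1 nor 2572, so continue squaring. x_1 = 2544^2 mod 2573 = 841. Reached i = s−1 = 1 without hitting −1: 717 is a Miller–Rabin witness and 2573 is composite.
Base 1998: x_0 = 1998^643 mod 2573 = 865. x_0 is neither 1 nor 2572, so continue squaring. x_1 = 865^2 mod 2573 = 2055. Reached i = s−1 = 1 without hitting −1: 1998 is a Miller–Rabin witness and 2573 is composite.
The smallest witness among the given bases is 13.

13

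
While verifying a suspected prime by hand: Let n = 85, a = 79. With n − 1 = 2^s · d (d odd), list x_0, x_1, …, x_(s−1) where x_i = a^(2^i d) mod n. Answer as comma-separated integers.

n − 1 = 84 = 2^2 · 21, so s = 2 and d = 21.
x_0 = 79^21 mod 85 = 44.
x_1 = 44^2 mod 85 = 66.

44, 66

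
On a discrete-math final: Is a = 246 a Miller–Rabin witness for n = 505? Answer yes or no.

n − 1 = 504 = 2^3 · 63, so s = 3 and d = 63.
x_0 = 246^63 mod 505 = 41.
x_0 is neither 1 nor 504, so continue squaring.
x_1 = 41^2 mod 505 = 166.
x_2 = 166^2 mod 505 = 286.
Reached i = s−1 = 2 without hitting −1: 246 is a Miller–Rabin witness and 505 is composite.

yes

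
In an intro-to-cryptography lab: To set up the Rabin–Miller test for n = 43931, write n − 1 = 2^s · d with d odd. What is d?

21965

Halving: 43930 → 21965; 21965 is odd.
So 43930 = 2^1 · 21965.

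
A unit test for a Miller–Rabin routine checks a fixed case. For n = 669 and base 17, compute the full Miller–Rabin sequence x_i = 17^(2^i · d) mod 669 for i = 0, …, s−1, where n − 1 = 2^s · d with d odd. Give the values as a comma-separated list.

n − 1 = 668 = 2^2 · 167, so s = 2 and d = 167.
x_0 = 17^167 mod 669 = 392.
x_1 = 392^2 mod 669 = 463.

392, 463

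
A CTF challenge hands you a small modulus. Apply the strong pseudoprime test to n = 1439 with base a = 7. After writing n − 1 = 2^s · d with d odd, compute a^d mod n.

n − 1 = 1438 = 2^1 · 719, so s = 1 and d = 719.
7^719 mod 1439 = 1438.

1438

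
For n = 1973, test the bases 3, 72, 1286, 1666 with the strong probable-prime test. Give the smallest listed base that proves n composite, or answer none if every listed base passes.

none

n − 1 = 1972 = 2^2 · 493, so s = 2 and d = 493.
Base 3: x_0 = 3^493 mod 1973 = 259. x_0 is neither 1 nor 1972, so continue squaring. x_1 = 259^2 mod 1973 = 1972. x_1 ≡ −1, so 3 is not a witness.
Base 72: x_0 = 72^493 mod 1973 = 259. x_0 is neither 1 nor 1972, so continue squaring. x_1 = 259^2 mod 1973 = 1972. x_1 ≡ −1, so 72 is not a witness.
Base 1286: x_0 = 1286^493 mod 1973 = 1972. x_0 = 1972 ≡ −1, so 1286 is not a witness.
Base 1666: x_0 = 1666^493 mod 1973 = 259. x_0 is neither 1 nor 1972, so continue squaring. x_1 = 259^2 mod 1973 = 1972. x_1 ≡ −1, so 1666 is not a witness.
No listed base is a witness for 1973.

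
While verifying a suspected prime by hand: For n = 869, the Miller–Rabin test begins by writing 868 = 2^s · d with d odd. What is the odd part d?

217

Halving: 868 → 434 → 217; 217 is odd.
So 868 = 2^2 · 217.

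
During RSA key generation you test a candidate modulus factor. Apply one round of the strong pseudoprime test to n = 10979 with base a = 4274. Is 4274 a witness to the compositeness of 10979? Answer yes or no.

no

n − 1 = 10978 = 2^1 · 5489, so s = 1 and d = 5489.
Repeated squaring mod 10979: 4274^1 ≡ 4274, 4274^2 ≡ 8999, 4274^4 ≡ 897, 4274^8 ≡ 3142, 4274^16 ≡ 2043, 4274^32 ≡ 1829, 4274^64 ≡ 7625, 4274^128 ≡ 6820, 4274^256 ≡ 5356, 4274^512 ≡ 9588, 4274^1024 ≡ 2577, 4274^2048 ≡ 9613, 4274^4096 ≡ 10505.
5489 = 4096 + 1024 + 256 + 64 + 32 + 16 + 1, so 4274^5489 ≡ 10505·2577·5356·7625·1829·2043·4274 ≡ 10978 (mod 10979).
x_0 = 4274^5489 mod 10979 = 10978.
x_0 = 10978 ≡ −1, so 4274 is not a witness.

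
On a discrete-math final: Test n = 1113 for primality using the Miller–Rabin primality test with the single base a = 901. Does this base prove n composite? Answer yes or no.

yes

n − 1 = 1112 = 2^3 · 139, so s = 3 and d = 139.
x_0 = 901^139 mod 1113 = 901.
x_0 is neither 1 nor 1112, so continue squaring.
x_1 = 901^2 mod 1113 = 424.
x_2 = 424^2 mod 1113 = 583.
Reached i = s−1 = 2 without hitting −1: 901 is a Miller–Rabin witness and 1113 is composite.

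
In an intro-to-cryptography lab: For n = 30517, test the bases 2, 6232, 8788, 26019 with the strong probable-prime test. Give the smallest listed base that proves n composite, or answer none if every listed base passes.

n − 1 = 30516 = 2^2 · 7629, so s = 2 and d = 7629.
Base 2: x_0 = 2^7629 mod 30517 = 24463. x_0 is neither 1 nor 30516, so continue squaring. x_1 = 24463^2 mod 30517 = 30516. x_1 ≡ −1, so 2 is not a witness.
Base 6232: x_0 = 6232^7629 mod 30517 = 24463. x_0 is neither 1 nor 30516, so continue squaring. x_1 = 24463^2 mod 30517 = 30516. x_1 ≡ −1, so 6232 is not a witness.
Base 8788: x_0 = 8788^7629 mod 30517 = 6054. x_0 is neither 1 nor 30516, so continue squaring. x_1 = 6054^2 mod 30517 = 30516. x_1 ≡ −1, so 8788 is not a witness.
Base 26019: x_0 = 26019^7629 mod 30517 = 24463. x_0 is neither 1 nor 30516, so continue squaring. x_1 = 24463^2 mod 30517 = 30516. x_1 ≡ −1, so 26019 is not a witness.
No listed base is a witness for 30517.

none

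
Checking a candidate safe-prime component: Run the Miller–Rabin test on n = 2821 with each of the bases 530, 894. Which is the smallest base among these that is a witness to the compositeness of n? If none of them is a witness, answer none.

none

n − 1 = 2820 = 2^2 · 705, so s = 2 and d = 705.
Base 530: x_0 = 530^705 mod 2821 = 2820. x_0 = 2820 ≡ −1, so 530 is not a witness.
Base 894: x_0 = 894^705 mod 2821 = 2820. x_0 = 2820 ≡ −1, so 894 is not a witness.
No listed base is a witness for 2821.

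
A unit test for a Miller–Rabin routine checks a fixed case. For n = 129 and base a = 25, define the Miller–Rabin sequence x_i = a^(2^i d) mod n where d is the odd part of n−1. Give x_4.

n − 1 = 128 = 2^7 · 1, so s = 7 and d = 1.
x_0 = 25^1 mod 129 = 25.
x_1 = 25^2 mod 129 = 109.
x_2 = 109^2 mod 129 = 13.
x_3 = 13^2 mod 129 = 40.
x_4 = 40^2 mod 129 = 52.

52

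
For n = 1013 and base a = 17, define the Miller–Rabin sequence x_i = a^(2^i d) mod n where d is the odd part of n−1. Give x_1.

n − 1 = 1012 = 2^2 · 253, so s = 2 and d = 253.
x_0 = 17^253 mod 1013 = 968.
x_1 = 968^2 mod 1013 = 1012.

1012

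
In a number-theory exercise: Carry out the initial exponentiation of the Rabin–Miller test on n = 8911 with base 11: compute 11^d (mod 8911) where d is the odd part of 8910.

n − 1 = 8910 = 2^1 · 4455, so s = 1 and d = 4455.
Repeated squaring mod 8911: 11^1 ≡ 11, 11^2 ≡ 121, 11^4 ≡ 5730, 11^8 ≡ 4776, 11^16 ≡ 6927, 11^32 ≡ 6505, 11^64 ≡ 5597, 11^128 ≡ 4244, 11^256 ≡ 2405, 11^512 ≡ 786, 11^1024 ≡ 2937, 11^2048 ≡ 121, 11^4096 ≡ 5730.
4455 = 4096 + 256 + 64 + 32 + 4 + 2 + 1, so 11^4455 ≡ 5730·2405·5597·6505·5730·121·11 ≡ 267 (mod 8911).

267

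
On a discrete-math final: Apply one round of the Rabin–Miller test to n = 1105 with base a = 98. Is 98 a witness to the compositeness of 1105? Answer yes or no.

n − 1 = 1104 = 2^4 · 69, so s = 4 and d = 69.
Repeated squaring mod 1105: 98^1 ≡ 98, 98^2 ≡ 764, 98^4 ≡ 256, 98^8 ≡ 341, 98^16 ≡ 256, 98^32 ≡ 341, 98^64 ≡ 256.
69 = 64 + 4 + 1, so 98^69 ≡ 256·256·98 ≡ 268 (mod 1105).
x_0 = 98^69 mod 1105 = 268.
x_0 is neither 1 nor 1104, so continue squaring.
x_1 = 268^2 mod 1105 = 1104.
x_1 ≡ −1, so 98 is not a witness.

no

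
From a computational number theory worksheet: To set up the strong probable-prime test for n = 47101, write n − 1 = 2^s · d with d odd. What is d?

11775

Halving: 47100 → 23550 → 11775; 11775 is odd.
So 47100 = 2^2 · 11775.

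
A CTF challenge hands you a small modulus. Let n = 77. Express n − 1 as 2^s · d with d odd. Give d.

Halving: 76 → 38 → 19; 19 is odd.
So 76 = 2^2 · 19.

19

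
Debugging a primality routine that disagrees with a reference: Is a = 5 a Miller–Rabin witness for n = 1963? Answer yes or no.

n − 1 = 1962 = 2^1 · 981, so s = 1 and d = 981.
Repeated squaring mod 1963: 5^1 ≡ 5, 5^2 ≡ 25, 5^4 ≡ 625, 5^8 ≡ 1951, 5^16 ≡ 144, 5^32 ≡ 1106, 5^64 ≡ 287, 5^128 ≡ 1886, 5^256 ≡ 40, 5^512 ≡ 1600.
981 = 512 + 256 + 128 + 64 + 16 + 4 + 1, so 5^981 ≡ 1600·40·1886·287·144·625·5 ≡ 525 (mod 1963).
x_0 = 5^981 mod 1963 = 525.
x_0 ∉ {1, 1962} and s = 1, so 5 is a Miller–Rabin witness and 1963 is composite.

yes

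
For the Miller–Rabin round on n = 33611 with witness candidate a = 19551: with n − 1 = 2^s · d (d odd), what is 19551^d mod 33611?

30704

n − 1 = 33610 = 2^1 · 16805, so s = 1 and d = 16805.
19551^16805 mod 33611 = 30704.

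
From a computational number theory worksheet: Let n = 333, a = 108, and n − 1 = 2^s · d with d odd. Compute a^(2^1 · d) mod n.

n − 1 = 332 = 2^2 · 83, so s = 2 and d = 83.
x_0 = 108^83 mod 333 = 9.
x_1 = 9^2 mod 333 = 81.

81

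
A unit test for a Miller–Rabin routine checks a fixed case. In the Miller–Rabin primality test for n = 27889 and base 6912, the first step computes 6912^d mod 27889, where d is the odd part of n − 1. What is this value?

21711

n − 1 = 27888 = 2^4 · 1743, so s = 4 and d = 1743.
6912^1743 mod 27889 = 21711.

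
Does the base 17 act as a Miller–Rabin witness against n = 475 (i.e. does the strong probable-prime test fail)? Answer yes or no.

yes

n − 1 = 474 = 2^1 · 237, so s = 1 and d = 237.
x_0 = 17^237 mod 475 = 277.
x_0 ∉ {1, 474} and s = 1, so 17 is a Miller–Rabin witness and 475 is composite.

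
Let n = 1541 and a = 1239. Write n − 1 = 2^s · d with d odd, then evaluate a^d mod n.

1034

n − 1 = 1540 = 2^2 · 385, so s = 2 and d = 385.
1239^385 mod 1541 = 1034.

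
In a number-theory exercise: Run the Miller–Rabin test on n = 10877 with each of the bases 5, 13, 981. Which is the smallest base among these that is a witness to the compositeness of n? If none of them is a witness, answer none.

n − 1 = 10876 = 2^2 · 2719, so s = 2 and d = 2719.
Base 5: x_0 = 5^2719 mod 10877 = 5559. x_0 is neither 1 nor 10876, so continue squaring. x_1 = 5559^2 mod 10877 = 924. Reached i = s−1 = 1 without hitting −1: 5 is a Miller–Rabin witness and 10877 is composite.
Base 13: x_0 = 13^2719 mod 10877 = 10060. x_0 is neither 1 nor 10876, so continue squaring. x_1 = 10060^2 mod 10877 = 3992. Reached i = s−1 = 1 without hitting −1: 13 is a Miller–Rabin witness and 10877 is composite.
Base 981: x_0 = 981^2719 mod 10877 = 7697. x_0 is neither 1 nor 10876, so continue squaring. x_1 = 7697^2 mod 10877 = 7667. Reached i = s−1 = 1 without hitting −1: 981 is a Miller–Rabin witness and 10877 is composite.
The smallest witness among the given bases is 5.

5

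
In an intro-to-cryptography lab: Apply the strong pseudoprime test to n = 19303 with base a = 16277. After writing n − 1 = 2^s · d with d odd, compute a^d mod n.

n − 1 = 19302 = 2^1 · 9651, so s = 1 and d = 9651.
16277^9651 mod 19303 = 8896.

8896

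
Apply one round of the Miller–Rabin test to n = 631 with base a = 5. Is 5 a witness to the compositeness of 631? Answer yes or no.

no

n − 1 = 630 = 2^1 · 315, so s = 1 and d = 315.
x_0 = 5^315 mod 631 = 1.
x_0 = 1, so 5 is not a witness.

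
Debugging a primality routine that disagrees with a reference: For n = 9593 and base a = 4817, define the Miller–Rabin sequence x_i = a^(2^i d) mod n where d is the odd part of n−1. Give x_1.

n − 1 = 9592 = 2^3 · 1199, so s = 3 and d = 1199.
x_0 = 4817^1199 mod 9593 = 3494.
x_1 = 3494^2 mod 9593 = 5740.

5740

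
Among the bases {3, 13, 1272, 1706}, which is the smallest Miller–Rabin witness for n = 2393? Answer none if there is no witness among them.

n − 1 = 2392 = 2^3 · 299, so s = 3 and d = 299.
Base 3: x_0 = 3^299 mod 2393 = 2335. x_0 is neither 1 nor 2392, so continue squaring. x_1 = 2335^2 mod 2393 = 971. x_2 = 971^2 mod 2393 = 2392. x_2 ≡ −1, so 3 is not a witness.
Base 13: x_0 = 13^299 mod 2393 = 1422. x_0 is neither 1 nor 2392, so continue squaring. x_1 = 1422^2 mod 2393 = 2392. x_1 ≡ −1, so 13 is not a witness.
Base 1272: x_0 = 1272^299 mod 2393 = 1422. x_0 is neither 1 nor 2392, so continue squaring. x_1 = 1422^2 mod 2393 = 2392. x_1 ≡ −1, so 1272 is not a witness.
Base 1706: x_0 = 1706^299 mod 2393 = 1279. x_0 is neither 1 nor 2392, so continue squaring. x_1 = 1279^2 mod 2393 = 1422. x_2 = 1422^2 mod 2393 = 2392. x_2 ≡ −1, so 1706 is not a witness.
No listed base is a witness for 2393.

none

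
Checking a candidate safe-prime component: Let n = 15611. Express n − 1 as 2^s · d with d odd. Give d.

7805

Halving: 15610 → 7805; 7805 is odd.
So 15610 = 2^1 · 7805.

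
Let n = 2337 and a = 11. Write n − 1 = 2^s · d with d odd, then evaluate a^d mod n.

239

n − 1 = 2336 = 2^5 · 73, so s = 5 and d = 73.
11^73 mod 2337 = 239.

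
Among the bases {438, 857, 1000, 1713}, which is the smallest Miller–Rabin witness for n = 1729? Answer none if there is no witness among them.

none

n − 1 = 1728 = 2^6 · 27, so s = 6 and d = 27.
Base 438: x_0 = 438^27 mod 1729 = 1. x_0 = 1, so 438 is not a witness.
Base 857: x_0 = 857^27 mod 1729 = 1728. x_0 = 1728 ≡ −1, so 857 is not a witness.
Base 1000: x_0 = 1000^27 mod 1729 = 1728. x_0 = 1728 ≡ −1, so 1000 is not a witness.
Base 1713: x_0 = 1713^27 mod 1729 = 1728. x_0 = 1728 ≡ −1, so 1713 is not a witness.
No listed base is a witness for 1729.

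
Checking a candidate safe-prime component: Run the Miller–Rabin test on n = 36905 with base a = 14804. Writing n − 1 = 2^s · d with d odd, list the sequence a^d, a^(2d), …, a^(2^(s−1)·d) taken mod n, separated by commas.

3919, 6081, 36656

n − 1 = 36904 = 2^3 · 4613, so s = 3 and d = 4613.
x_0 = 14804^4613 mod 36905 = 3919.
x_1 = 3919^2 mod 36905 = 6081.
x_2 = 6081^2 mod 36905 = 36656.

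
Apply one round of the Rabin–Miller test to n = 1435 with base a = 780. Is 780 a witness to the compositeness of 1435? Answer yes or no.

yes

n − 1 = 1434 = 2^1 · 717, so s = 1 and d = 717.
x_0 = 780^717 mod 1435 = 370.
x_0 ∉ {1, 1434} and s = 1, so 780 is a Miller–Rabin witness and 1435 is composite.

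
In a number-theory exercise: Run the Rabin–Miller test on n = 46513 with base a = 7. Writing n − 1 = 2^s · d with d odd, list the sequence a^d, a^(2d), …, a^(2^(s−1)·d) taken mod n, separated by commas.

3431, 3972, 8877, 8107

n − 1 = 46512 = 2^4 · 2907, so s = 4 and d = 2907.
x_0 = 7^2907 mod 46513 = 3431.
x_1 = 3431^2 mod 46513 = 3972.
x_2 = 3972^2 mod 46513 = 8877.
x_3 = 8877^2 mod 46513 = 8107.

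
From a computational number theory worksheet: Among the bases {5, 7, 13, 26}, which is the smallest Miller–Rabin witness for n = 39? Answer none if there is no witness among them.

n − 1 = 38 = 2^1 · 19, so s = 1 and d = 19.
Base 5: x_0 = 5^19 mod 39 = 8. x_0 ∉ {1, 38} and s = 1, so 5 is a Miller–Rabin witness and 39 is composite.
Base 7: x_0 = 7^19 mod 39 = 19. x_0 ∉ {1, 38} and s = 1, so 7 is a Miller–Rabin witness and 39 is composite.
Base 13: x_0 = 13^19 mod 39 = 13. x_0 ∉ {1, 38} and s = 1, so 13 is a Miller–Rabin witness and 39 is composite.
Base 26: x_0 = 26^19 mod 39 = 26. x_0 ∉ {1, 38} and s = 1, so 26 is a Miller–Rabin witness and 39 is composite.
The smallest witness among the given bases is 5.

5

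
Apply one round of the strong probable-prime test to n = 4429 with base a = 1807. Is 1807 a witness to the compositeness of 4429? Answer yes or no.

no

n − 1 = 4428 = 2^2 · 1107, so s = 2 and d = 1107.
x_0 = 1807^1107 mod 4429 = 1.
x_0 = 1, so 1807 is not a witness.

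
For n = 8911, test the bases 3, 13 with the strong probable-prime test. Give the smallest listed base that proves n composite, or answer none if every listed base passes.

none

n − 1 = 8910 = 2^1 · 4455, so s = 1 and d = 4455.
Base 3: x_0 = 3^4455 mod 8911 = 8910. x_0 = 8910 ≡ −1, so 3 is not a witness.
Base 13: x_0 = 13^4455 mod 8911 = 8910. x_0 = 8910 ≡ −1, so 13 is not a witness.
No listed base is a witness for 8911.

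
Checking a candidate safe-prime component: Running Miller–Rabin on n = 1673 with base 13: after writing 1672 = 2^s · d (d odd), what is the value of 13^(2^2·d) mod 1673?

1149

n − 1 = 1672 = 2^3 · 209, so s = 3 and d = 209.
x_0 = 13^209 mod 1673 = 1021.
x_1 = 1021^2 mod 1673 = 162.
x_2 = 162^2 mod 1673 = 1149.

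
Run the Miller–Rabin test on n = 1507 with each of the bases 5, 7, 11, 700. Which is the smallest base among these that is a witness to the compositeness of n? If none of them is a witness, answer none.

5

n − 1 = 1506 = 2^1 · 753, so s = 1 and d = 753.
Base 5: x_0 = 5^753 mod 1507 = 26. x_0 ∉ {1, 1506} and s = 1, so 5 is a Miller–Rabin witness and 1507 is composite.
Base 7: x_0 = 7^753 mod 1507 = 915. x_0 ∉ {1, 1506} and s = 1, so 7 is a Miller–Rabin witness and 1507 is composite.
Base 11: x_0 = 11^753 mod 1507 = 1309. x_0 ∉ {1, 1506} and s = 1, so 11 is a Miller–Rabin witness and 1507 is composite.
Base 700: x_0 = 700^753 mod 1507 = 1080. x_0 ∉ {1, 1506} and s = 1, so 700 is a Miller–Rabin witness and 1507 is composite.
The smallest witness among the given bases is 5.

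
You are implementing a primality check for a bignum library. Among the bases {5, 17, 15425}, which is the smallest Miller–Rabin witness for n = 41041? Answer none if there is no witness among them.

5

n − 1 = 41040 = 2^4 · 2565, so s = 4 and d = 2565.
Base 5: x_0 = 5^2565 mod 41041 = 38303. x_0 is neither 1 nor 41040, so continue squaring. x_1 = 38303^2 mod 41041 = 27182. x_2 = 27182^2 mod 41041 = 1. x_2 = 1 but x_1 ≠ ±1, a nontrivial square root of 1 — 5 is a witness and 41041 is composite.
Base 17: x_0 = 17^2565 mod 41041 = 33032. x_0 is neither 1 nor 41040, so continue squaring. x_1 = 33032^2 mod 41041 = 38039. x_2 = 38039^2 mod 41041 = 24025. x_3 = 24025^2 mod 41041 = 1. x_3 = 1 but x_2 ≠ ±1, a nontrivial square root of 1 — 17 is a witness and 41041 is composite.
Base 15425: x_0 = 15425^2565 mod 41041 = 36499. x_0 is neither 1 nor 41040, so continue squaring. x_1 = 36499^2 mod 41041 = 27182. x_2 = 27182^2 mod 41041 = 1. x_2 = 1 but x_1 ≠ ±1, a nontrivial square root of 1 — 15425 is a witness and 41041 is composite.
The smallest witness among the given bases is 5.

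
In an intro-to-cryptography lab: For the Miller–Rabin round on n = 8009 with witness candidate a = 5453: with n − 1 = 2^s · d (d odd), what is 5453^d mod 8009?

n − 1 = 8008 = 2^3 · 1001, so s = 3 and d = 1001.
5453^1001 mod 8009 = 1.

1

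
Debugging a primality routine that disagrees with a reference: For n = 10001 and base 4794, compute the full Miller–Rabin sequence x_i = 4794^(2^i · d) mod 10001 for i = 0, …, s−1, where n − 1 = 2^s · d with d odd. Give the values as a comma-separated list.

n − 1 = 10000 = 2^4 · 625, so s = 4 and d = 625.
x_0 = 4794^625 mod 10001 = 4794.
x_1 = 4794^2 mod 10001 = 138.
x_2 = 138^2 mod 10001 = 9043.
x_3 = 9043^2 mod 10001 = 7673.

4794, 138, 9043, 7673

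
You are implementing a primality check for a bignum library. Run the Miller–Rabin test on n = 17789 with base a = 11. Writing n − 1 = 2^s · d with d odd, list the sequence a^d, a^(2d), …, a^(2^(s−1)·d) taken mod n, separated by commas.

n − 1 = 17788 = 2^2 · 4447, so s = 2 and d = 4447.
x_0 = 11^4447 mod 17789 = 12439.
x_1 = 12439^2 mod 17789 = 17788.

12439, 17788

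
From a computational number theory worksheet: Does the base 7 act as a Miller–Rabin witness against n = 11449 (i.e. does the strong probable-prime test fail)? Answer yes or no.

yes

n − 1 = 11448 = 2^3 · 1431, so s = 3 and d = 1431.
Repeated squaring mod 11449: 7^1 ≡ 7, 7^2 ≡ 49, 7^4 ≡ 2401, 7^8 ≡ 5954, 7^16 ≡ 4012, 7^32 ≡ 10299, 7^64 ≡ 5865, 7^128 ≡ 5429, 7^256 ≡ 4315, 7^512 ≡ 3151, 7^1024 ≡ 2518.
1431 = 1024 + 256 + 128 + 16 + 4 + 2 + 1, so 7^1431 ≡ 2518·4315·5429·4012·2401·49·7 ≡ 5135 (mod 11449).
x_0 = 7^1431 mod 11449 = 5135.
x_0 is neither 1 nor 11448, so continue squaring.
x_1 = 5135^2 mod 11449 = 1178.
x_2 = 1178^2 mod 11449 = 2355.
Reached i = s−1 = 2 without hitting −1: 7 is a Miller–Rabin witness and 11449 is composite.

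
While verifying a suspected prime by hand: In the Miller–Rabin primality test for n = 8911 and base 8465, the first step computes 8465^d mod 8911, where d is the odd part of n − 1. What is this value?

n − 1 = 8910 = 2^1 · 4455, so s = 1 and d = 4455.
Repeated squaring mod 8911: 8465^1 ≡ 8465, 8465^2 ≡ 2874, 8465^4 ≡ 8290, 8465^8 ≡ 2468, 8465^16 ≡ 4811, 8465^32 ≡ 3854, 8465^64 ≡ 7590, 8465^128 ≡ 7396, 8465^256 ≡ 5098, 8465^512 ≡ 5128, 8465^1024 ≡ 23, 8465^2048 ≡ 529, 8465^4096 ≡ 3600.
4455 = 4096 + 256 + 64 + 32 + 4 + 2 + 1, so 8465^4455 ≡ 3600·5098·7590·3854·8290·2874·8465 ≡ 6098 (mod 8911).

6098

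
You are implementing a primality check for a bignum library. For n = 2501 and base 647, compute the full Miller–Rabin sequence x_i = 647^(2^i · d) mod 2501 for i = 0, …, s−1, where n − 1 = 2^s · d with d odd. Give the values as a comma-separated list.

2451, 2500

n − 1 = 2500 = 2^2 · 625, so s = 2 and d = 625.
x_0 = 647^625 mod 2501 = 2451.
x_1 = 2451^2 mod 2501 = 2500.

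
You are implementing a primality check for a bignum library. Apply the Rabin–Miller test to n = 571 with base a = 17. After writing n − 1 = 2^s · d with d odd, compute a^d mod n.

570

n − 1 = 570 = 2^1 · 285, so s = 1 and d = 285.
17^285 mod 571 = 570.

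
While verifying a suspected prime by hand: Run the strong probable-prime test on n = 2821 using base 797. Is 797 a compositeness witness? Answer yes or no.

n − 1 = 2820 = 2^2 · 705, so s = 2 and d = 705.
x_0 = 797^705 mod 2821 = 2820.
x_0 = 2820 ≡ −1, so 797 is not a witness.

no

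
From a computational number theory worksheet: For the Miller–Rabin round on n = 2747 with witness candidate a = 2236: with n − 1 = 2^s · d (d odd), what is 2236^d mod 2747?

600

n − 1 = 2746 = 2^1 · 1373, so s = 1 and d = 1373.
Repeated squaring mod 2747: 2236^1 ≡ 2236, 2236^2 ≡ 156, 2236^4 ≡ 2360, 2236^8 ≡ 1431, 2236^16 ≡ 1246, 2236^32 ≡ 461, 2236^64 ≡ 1002, 2236^128 ≡ 1349, 2236^256 ≡ 1287, 2236^512 ≡ 2675, 2236^1024 ≡ 2437.
1373 = 1024 + 256 + 64 + 16 + 8 + 4 + 1, so 2236^1373 ≡ 2437·1287·1002·1246·1431·2360·2236 ≡ 600 (mod 2747).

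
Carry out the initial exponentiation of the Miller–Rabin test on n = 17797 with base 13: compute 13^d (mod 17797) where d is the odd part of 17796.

n − 1 = 17796 = 2^2 · 4449, so s = 2 and d = 4449.
Repeated squaring mod 17797: 13^1 ≡ 13, 13^2 ≡ 169, 13^4 ≡ 10764, 13^8 ≡ 5226, 13^16 ≡ 10478, 13^32 ≡ 16588, 13^64 ≡ 2327, 13^128 ≡ 4641, 13^256 ≡ 4511, 13^512 ≡ 7150, 13^1024 ≡ 9516, 13^2048 ≡ 3120, 13^4096 ≡ 17238.
4449 = 4096 + 256 + 64 + 32 + 1, so 13^4449 ≡ 17238·4511·2327·16588·13 ≡ 5018 (mod 17797).

5018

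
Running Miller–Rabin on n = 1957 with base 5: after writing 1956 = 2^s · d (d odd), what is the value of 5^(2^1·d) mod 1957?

64

n − 1 = 1956 = 2^2 · 489, so s = 2 and d = 489.
By repeated squaring, 5^489 ≡ 1949 (mod 1957).
x_0 = 1949.
x_1 = 1949^2 mod 1957 = 64.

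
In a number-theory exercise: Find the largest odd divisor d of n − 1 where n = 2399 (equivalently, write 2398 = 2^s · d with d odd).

1199

Halving: 2398 → 1199; 1199 is odd.
So 2398 = 2^1 · 1199.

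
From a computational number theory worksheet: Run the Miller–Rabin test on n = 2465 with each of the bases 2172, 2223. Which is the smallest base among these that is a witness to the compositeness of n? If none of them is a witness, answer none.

none

n − 1 = 2464 = 2^5 · 77, so s = 5 and d = 77.
Base 2172: x_0 = 2172^77 mod 2465 = 302. x_0 is neither 1 nor 2464, so continue squaring. x_1 = 302^2 mod 2465 = 2464. x_1 ≡ −1, so 2172 is not a witness.
Base 2223: x_0 = 2223^77 mod 2465 = 2308. x_0 is neither 1 nor 2464, so continue squaring. x_1 = 2308^2 mod 2465 = 2464. x_1 ≡ −1, so 2223 is not a witness.
No listed base is a witness for 2465.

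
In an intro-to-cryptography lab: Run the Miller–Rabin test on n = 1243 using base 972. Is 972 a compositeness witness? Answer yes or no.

yes

n − 1 = 1242 = 2^1 · 621, so s = 1 and d = 621.
By repeated squaring, 972^621 ≡ 1159 (mod 1243).
x_0 = 972^621 mod 1243 = 1159.
x_0 ∉ {1, 1242} and s = 1, so 972 is a Miller–Rabin witness and 1243 is composite.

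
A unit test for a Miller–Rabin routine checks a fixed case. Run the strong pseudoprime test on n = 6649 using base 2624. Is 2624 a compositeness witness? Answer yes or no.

n − 1 = 6648 = 2^3 · 831, so s = 3 and d = 831.
x_0 = 2624^831 mod 6649 = 5308.
x_0 is neither 1 nor 6648, so continue squaring.
x_1 = 5308^2 mod 6649 = 3051.
x_2 = 3051^2 mod 6649 = 1.
x_2 = 1 but x_1 ≠ ±1, a nontrivial square root of 1 — 2624 is a witness and 6649 is composite.

yes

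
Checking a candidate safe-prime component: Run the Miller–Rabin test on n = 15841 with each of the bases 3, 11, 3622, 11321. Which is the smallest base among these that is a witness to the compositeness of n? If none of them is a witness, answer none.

n − 1 = 15840 = 2^5 · 495, so s = 5 and d = 495.
Base 3: x_0 = 3^495 mod 15841 = 12802. x_0 is neither 1 nor 15840, so continue squaring. x_1 = 12802^2 mod 15841 = 218. x_2 = 218^2 mod 15841 = 1. x_2 = 1 but x_1 ≠ ±1, a nontrivial square root of 1 — 3 is a witness and 15841 is composite.
Base 11: x_0 = 11^495 mod 15841 = 8989. x_0 is neither 1 nor 15840, so continue squaring. x_1 = 8989^2 mod 15841 = 13021. x_2 = 13021^2 mod 15841 = 218. x_3 = 218^2 mod 15841 = 1. x_3 = 1 but x_2 ≠ ±1, a nontrivial square root of 1 — 11 is a witness and 15841 is composite.
Base 3622: x_0 = 3622^495 mod 15841 = 10198. x_0 is neither 1 nor 15840, so continue squaring. x_1 = 10198^2 mod 15841 = 3039. x_2 = 3039^2 mod 15841 = 218. x_3 = 218^2 mod 15841 = 1. x_3 = 1 but x_2 ≠ ±1, a nontrivial square root of 1 — 3622 is a witness and 15841 is composite.
Base 11321: x_0 = 11321^495 mod 15841 = 15065. x_0 is neither 1 nor 15840, so continue squaring. x_1 = 15065^2 mod 15841 = 218. x_2 = 218^2 mod 15841 = 1. x_2 = 1 but x_1 ≠ ±1, a nontrivial square root of 1 — 11321 is a witness and 15841 is composite.
The smallest witness among the given bases is 3.

3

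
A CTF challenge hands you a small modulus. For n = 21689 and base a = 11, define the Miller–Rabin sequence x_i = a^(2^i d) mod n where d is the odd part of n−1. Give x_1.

3774

n − 1 = 21688 = 2^3 · 2711, so s = 3 and d = 2711.
x_0 = 11^2711 mod 21689 = 2443.
x_1 = 2443^2 mod 21689 = 3774.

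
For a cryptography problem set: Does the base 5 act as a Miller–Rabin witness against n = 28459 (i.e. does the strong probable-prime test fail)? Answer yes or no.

yes

n − 1 = 28458 = 2^1 · 14229, so s = 1 and d = 14229.
By repeated squaring, 5^14229 ≡ 27802 (mod 28459).
x_0 = 5^14229 mod 28459 = 27802.
x_0 ∉ {1, 28458} and s = 1, so 5 is a Miller–Rabin witness and 28459 is composite.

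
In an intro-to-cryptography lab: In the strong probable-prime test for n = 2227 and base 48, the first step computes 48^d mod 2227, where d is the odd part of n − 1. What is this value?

632

n − 1 = 2226 = 2^1 · 1113, so s = 1 and d = 1113.
By repeated squaring, 48^1113 ≡ 632 (mod 2227).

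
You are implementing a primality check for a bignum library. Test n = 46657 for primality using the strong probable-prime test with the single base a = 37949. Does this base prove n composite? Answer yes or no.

n − 1 = 46656 = 2^6 · 729, so s = 6 and d = 729.
x_0 = 37949^729 mod 46657 = 36106.
x_0 is neither 1 nor 46656, so continue squaring.
x_1 = 36106^2 mod 46657 = 46656.
x_1 ≡ −1, so 37949 is not a witness.

no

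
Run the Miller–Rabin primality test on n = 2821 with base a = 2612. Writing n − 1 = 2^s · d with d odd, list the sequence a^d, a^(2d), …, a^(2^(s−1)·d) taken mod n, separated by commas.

n − 1 = 2820 = 2^2 · 705, so s = 2 and d = 705.
x_0 = 2612^705 mod 2821 = 1520.
x_1 = 1520^2 mod 2821 = 1.

1520, 1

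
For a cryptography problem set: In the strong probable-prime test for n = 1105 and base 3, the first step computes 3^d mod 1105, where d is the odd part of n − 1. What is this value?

n − 1 = 1104 = 2^4 · 69, so s = 4 and d = 69.
3^69 mod 1105 = 1093.

1093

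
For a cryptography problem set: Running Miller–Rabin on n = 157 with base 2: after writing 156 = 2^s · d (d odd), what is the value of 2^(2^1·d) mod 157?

156

n − 1 = 156 = 2^2 · 39, so s = 2 and d = 39.
x_0 = 2^39 mod 157 = 129.
x_1 = 129^2 mod 157 = 156.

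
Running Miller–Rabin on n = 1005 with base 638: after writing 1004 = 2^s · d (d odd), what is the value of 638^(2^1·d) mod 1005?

4

n − 1 = 1004 = 2^2 · 251, so s = 2 and d = 251.
x_0 = 638^251 mod 1005 = 467.
x_1 = 467^2 mod 1005 = 4.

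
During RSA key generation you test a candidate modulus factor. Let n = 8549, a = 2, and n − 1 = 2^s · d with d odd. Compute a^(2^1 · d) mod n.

n − 1 = 8548 = 2^2 · 2137, so s = 2 and d = 2137.
x_0 = 2^2137 mod 8549 = 8166.
x_1 = 8166^2 mod 8549 = 1356.

1356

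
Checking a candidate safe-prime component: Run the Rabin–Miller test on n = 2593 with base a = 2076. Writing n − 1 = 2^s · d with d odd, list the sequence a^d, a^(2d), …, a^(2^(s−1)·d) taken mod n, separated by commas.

1037, 1867, 697, 918, 2592

n − 1 = 2592 = 2^5 · 81, so s = 5 and d = 81.
x_0 = 2076^81 mod 2593 = 1037.
x_1 = 1037^2 mod 2593 = 1867.
x_2 = 1867^2 mod 2593 = 697.
x_3 = 697^2 mod 2593 = 918.
x_4 = 918^2 mod 2593 = 2592.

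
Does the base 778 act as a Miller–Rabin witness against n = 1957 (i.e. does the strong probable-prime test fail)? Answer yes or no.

n − 1 = 1956 = 2^2 · 489, so s = 2 and d = 489.
x_0 = 778^489 mod 1957 = 1956.
x_0 = 1956 ≡ −1, so 778 is not a witness.

no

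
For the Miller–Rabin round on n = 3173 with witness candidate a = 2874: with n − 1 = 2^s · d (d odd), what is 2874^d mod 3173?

936

n − 1 = 3172 = 2^2 · 793, so s = 2 and d = 793.
2874^793 mod 3173 = 936.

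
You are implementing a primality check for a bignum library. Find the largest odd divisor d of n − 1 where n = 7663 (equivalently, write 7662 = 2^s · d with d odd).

3831

Halving: 7662 → 3831; 3831 is odd.
So 7662 = 2^1 · 3831.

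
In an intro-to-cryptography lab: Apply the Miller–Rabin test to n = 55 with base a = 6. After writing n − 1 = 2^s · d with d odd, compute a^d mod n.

41

n − 1 = 54 = 2^1 · 27, so s = 1 and d = 27.
6^27 mod 55 = 41.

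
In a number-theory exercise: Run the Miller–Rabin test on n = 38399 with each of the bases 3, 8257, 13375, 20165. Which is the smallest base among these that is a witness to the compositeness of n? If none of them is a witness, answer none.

3

n − 1 = 38398 = 2^1 · 19199, so s = 1 and d = 19199.
Base 3: x_0 = 3^19199 mod 38399 = 29612. x_0 ∉ {1, 38398} and s = 1, so 3 is a Miller–Rabin witness and 38399 is composite.
Base 8257: x_0 = 8257^19199 mod 38399 = 29628. x_0 ∉ {1, 38398} and s = 1, so 8257 is a Miller–Rabin witness and 38399 is composite.
Base 13375: x_0 = 13375^19199 mod 38399 = 20500. x_0 ∉ {1, 38398} and s = 1, so 13375 is a Miller–Rabin witness and 38399 is composite.
Base 20165: x_0 = 20165^19199 mod 38399 = 21468. x_0 ∉ {1, 38398} and s = 1, so 20165 is a Miller–Rabin witness and 38399 is composite.
The smallest witness among the given bases is 3.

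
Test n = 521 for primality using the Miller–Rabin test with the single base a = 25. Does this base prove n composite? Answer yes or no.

no

n − 1 = 520 = 2^3 · 65, so s = 3 and d = 65.
Repeated squaring mod 521: 25^1 ≡ 25, 25^2 ≡ 104, 25^4 ≡ 396, 25^8 ≡ 516, 25^16 ≡ 25, 25^32 ≡ 104, 25^64 ≡ 396.
65 = 64 + 1, so 25^65 ≡ 396·25 ≡ 1 (mod 521).
x_0 = 25^65 mod 521 = 1.
x_0 = 1, so 25 is not a witness.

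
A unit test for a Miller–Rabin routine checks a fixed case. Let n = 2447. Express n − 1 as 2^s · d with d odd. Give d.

1223

Halving: 2446 → 1223; 1223 is odd.
So 2446 = 2^1 · 1223.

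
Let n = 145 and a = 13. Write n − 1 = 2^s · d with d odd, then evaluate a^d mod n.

63

n − 1 = 144 = 2^4 · 9, so s = 4 and d = 9.
By repeated squaring, 13^9 ≡ 63 (mod 145).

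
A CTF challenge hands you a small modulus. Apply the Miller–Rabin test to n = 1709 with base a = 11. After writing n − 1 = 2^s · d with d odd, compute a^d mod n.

n − 1 = 1708 = 2^2 · 427, so s = 2 and d = 427.
By repeated squaring, 11^427 ≡ 1708 (mod 1709).

1708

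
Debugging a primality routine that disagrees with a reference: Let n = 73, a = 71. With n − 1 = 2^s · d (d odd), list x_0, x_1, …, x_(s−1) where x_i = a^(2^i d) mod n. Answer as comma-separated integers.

n − 1 = 72 = 2^3 · 9, so s = 3 and d = 9.
x_0 = 71^9 mod 73 = 72.
x_1 = 72^2 mod 73 = 1.
x_2 = 1^2 mod 73 = 1.

72, 1, 1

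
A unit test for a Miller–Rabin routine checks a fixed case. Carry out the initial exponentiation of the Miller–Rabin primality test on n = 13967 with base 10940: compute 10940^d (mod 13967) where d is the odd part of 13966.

n − 1 = 13966 = 2^1 · 6983, so s = 1 and d = 6983.
Repeated squaring mod 13967: 10940^1 ≡ 10940, 10940^2 ≡ 377, 10940^4 ≡ 2459, 10940^8 ≡ 12937, 10940^16 ≡ 13375, 10940^32 ≡ 1289, 10940^64 ≡ 13415, 10940^128 ≡ 11397, 10940^256 ≡ 12476, 10940^512 ≡ 2328, 10940^1024 ≡ 388, 10940^2048 ≡ 10874, 10940^4096 ≡ 13221.
6983 = 4096 + 2048 + 512 + 256 + 64 + 4 + 2 + 1, so 10940^6983 ≡ 13221·10874·2328·12476·13415·2459·377·10940 ≡ 1 (mod 13967).

1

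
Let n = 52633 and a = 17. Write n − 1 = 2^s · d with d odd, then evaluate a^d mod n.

825

n − 1 = 52632 = 2^3 · 6579, so s = 3 and d = 6579.
Repeated squaring mod 52633: 17^1 ≡ 17, 17^2 ≡ 289, 17^4 ≡ 30888, 17^8 ≡ 42786, 17^16 ≡ 13423, 17^32 ≡ 14170, 17^64 ≡ 46638, 17^128 ≡ 44319, 17^256 ≡ 15467, 17^512 ≡ 11104, 17^1024 ≡ 32330, 17^2048 ≡ 42786, 17^4096 ≡ 13423.
6579 = 4096 + 2048 + 256 + 128 + 32 + 16 + 2 + 1, so 17^6579 ≡ 13423·42786·15467·44319·14170·13423·289·17 ≡ 825 (mod 52633).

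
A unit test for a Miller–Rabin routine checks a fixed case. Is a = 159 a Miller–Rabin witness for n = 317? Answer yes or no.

no

n − 1 = 316 = 2^2 · 79, so s = 2 and d = 79.
Repeated squaring mod 317: 159^1 ≡ 159, 159^2 ≡ 238, 159^4 ≡ 218, 159^8 ≡ 291, 159^16 ≡ 42, 159^32 ≡ 179, 159^64 ≡ 24.
79 = 64 + 8 + 4 + 2 + 1, so 159^79 ≡ 24·291·218·238·159 ≡ 114 (mod 317).
x_0 = 159^79 mod 317 = 114.
x_0 is neither 1 nor 316, so continue squaring.
x_1 = 114^2 mod 317 = 316.
x_1 ≡ −1, so 159 is not a witness.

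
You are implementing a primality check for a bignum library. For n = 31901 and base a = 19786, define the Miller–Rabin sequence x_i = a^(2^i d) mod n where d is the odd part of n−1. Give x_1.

21690

n − 1 = 31900 = 2^2 · 7975, so s = 2 and d = 7975.
Repeated squaring mod 31901: 19786^1 ≡ 19786, 19786^2 ≡ 28625, 19786^4 ≡ 13440, 19786^8 ≡ 10138, 19786^16 ≡ 25923, 19786^32 ≡ 7364, 19786^64 ≡ 28697, 19786^128 ≡ 25395, 19786^256 ≡ 27310, 19786^512 ≡ 22621, 19786^1024 ≡ 17601, 19786^2048 ≡ 4590, 19786^4096 ≡ 13440.
7975 = 4096 + 2048 + 1024 + 512 + 256 + 32 + 4 + 2 + 1, so 19786^7975 ≡ 13440·4590·17601·22621·27310·7364·13440·28625·19786 ≡ 16860 (mod 31901).
x_0 = 16860.
x_1 = 16860^2 mod 31901 = 21690.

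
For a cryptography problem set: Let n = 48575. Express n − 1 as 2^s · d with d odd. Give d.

24287

Halving: 48574 → 24287; 24287 is odd.
So 48574 = 2^1 · 24287.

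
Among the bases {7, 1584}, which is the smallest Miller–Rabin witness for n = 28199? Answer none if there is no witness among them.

7

n − 1 = 28198 = 2^1 · 14099, so s = 1 and d = 14099.
Base 7: x_0 = 7^14099 mod 28199 = 11265. x_0 ∉ {1, 28198} and s = 1, so 7 is a Miller–Rabin witness and 28199 is composite.
Base 1584: x_0 = 1584^14099 mod 28199 = 21754. x_0 ∉ {1, 28198} and s = 1, so 1584 is a Miller–Rabin witness and 28199 is composite.
The smallest witness among the given bases is 7.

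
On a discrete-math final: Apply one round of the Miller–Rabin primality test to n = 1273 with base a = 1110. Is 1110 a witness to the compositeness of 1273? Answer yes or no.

no

n − 1 = 1272 = 2^3 · 159, so s = 3 and d = 159.
x_0 = 1110^159 mod 1273 = 1272.
x_0 = 1272 ≡ −1, so 1110 is not a witness.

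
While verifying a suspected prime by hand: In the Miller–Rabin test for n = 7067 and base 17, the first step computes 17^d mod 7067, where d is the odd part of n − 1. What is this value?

5643

n − 1 = 7066 = 2^1 · 3533, so s = 1 and d = 3533.
By repeated squaring, 17^3533 ≡ 5643 (mod 7067).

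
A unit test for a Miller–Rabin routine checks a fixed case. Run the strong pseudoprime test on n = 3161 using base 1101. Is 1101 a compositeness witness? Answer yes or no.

n − 1 = 3160 = 2^3 · 395, so s = 3 and d = 395.
x_0 = 1101^395 mod 3161 = 521.
x_0 is neither 1 nor 3160, so continue squaring.
x_1 = 521^2 mod 3161 = 2756.
x_2 = 2756^2 mod 3161 = 2814.
Reached i = s−1 = 2 without hitting −1: 1101 is a Miller–Rabin witness and 3161 is composite.

yes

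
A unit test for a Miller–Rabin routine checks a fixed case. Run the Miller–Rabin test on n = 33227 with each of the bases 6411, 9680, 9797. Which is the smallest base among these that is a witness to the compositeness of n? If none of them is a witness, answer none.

n − 1 = 33226 = 2^1 · 16613, so s = 1 and d = 16613.
Base 6411: x_0 = 6411^16613 mod 33227 = 33226. x_0 = 33226 ≡ −1, so 6411 is not a witness.
Base 9680: x_0 = 9680^16613 mod 33227 = 33226. x_0 = 33226 ≡ −1, so 9680 is not a witness.
Base 9797: x_0 = 9797^16613 mod 33227 = 33226. x_0 = 33226 ≡ −1, so 9797 is not a witness.
No listed base is a witness for 33227.

none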